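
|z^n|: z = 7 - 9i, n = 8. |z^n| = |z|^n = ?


|z| = sqrt(49+81) = sqrt(130) = 11.4018
|z^8| = |z|^8 = (sqrt(130))^8 = 130^4 = 285610000

|z^8| = 285610000


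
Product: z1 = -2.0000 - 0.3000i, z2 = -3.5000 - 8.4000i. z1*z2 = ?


Real = -2*(-3.5) - (-0.3)*(-8.4) = 7 - 2.52 = 4.48
Imag = -2*(-8.4) - (3.5)*(-0.3) = 16.8 + 1.05 = 17.85

4.4800 + 17.8500i


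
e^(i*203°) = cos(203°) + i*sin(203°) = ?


cos(203°) = -0.9205
sin(203°) = -0.3907

e^(i*203°) = -0.9205 - 0.3907i


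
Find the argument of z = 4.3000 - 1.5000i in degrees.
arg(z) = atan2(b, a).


Re = 4.3, Im = -1.5
arg = atan2(-1.5, 4.3) = -19.2307 degrees

arg(z) = -19.2307 degrees


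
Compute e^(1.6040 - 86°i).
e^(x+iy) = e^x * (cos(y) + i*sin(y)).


e^1.6040 = 4.9729
cos(-86°) = 0.06976
sin(-86°) = -0.99756
Real = 4.9729*0.06976 = 0.3469
Imag = 4.9729*(-0.99756) = -4.9608

0.3469 - 4.9608i


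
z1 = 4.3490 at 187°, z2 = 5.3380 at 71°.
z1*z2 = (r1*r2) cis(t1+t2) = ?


r = 4.3490 * 5.3380 = 23.2150
theta = 187° + 71° = 258° = 258° (mod 360)

23.2150 cis(258°)


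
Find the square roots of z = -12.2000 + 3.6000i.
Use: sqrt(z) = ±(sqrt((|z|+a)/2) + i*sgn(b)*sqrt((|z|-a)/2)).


|z| = sqrt(148.84+12.96) = 12.7201
sqrt((|z|+a)/2) = sqrt((12.7201+(-12.2))/2) = sqrt(0.2600) = 0.5099
sqrt((|z|-a)/2) = sqrt((12.7201-(-12.2))/2) = sqrt(12.4600) = 3.5299

±(0.5099 + 3.5299i) i.e. 0.5099 + 3.5299i and -0.5099 - 3.5299i


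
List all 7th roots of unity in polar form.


The 7th roots of unity are cis(360k/7°) for k=0..6
Angle step = 360/7 = 51.4286°
Primitive root: cis(51.4286°)
Primitive root = 0.6235 + 0.7818i

7 roots at angles: 0°, 51.4286°, 102.8571°, 154.2857°, 205.7143°, 257.1429°, 308.5714°


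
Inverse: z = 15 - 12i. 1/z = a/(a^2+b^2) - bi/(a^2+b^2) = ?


|z|^2 = 225+144 = 369
1/z = (15 + 12i)/369

1/z = 0.0407 + 0.0325i


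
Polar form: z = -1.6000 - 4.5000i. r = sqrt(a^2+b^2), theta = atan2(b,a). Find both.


r = sqrt(2.56+20.25) = sqrt(22.81) = 4.7760
theta = atan2(-4.5, -1.6) = -109.5731 degrees

r = 4.7760, theta = -109.5731 degrees


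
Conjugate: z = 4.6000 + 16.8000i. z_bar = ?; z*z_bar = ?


z_bar = 4.6000 - 16.8000i
z*z_bar = 4.6^2 + 16.8^2 = 21.16 + 282.24 = 303.4

z_bar = 4.6000 - 16.8000i, z*z_bar = 303.4


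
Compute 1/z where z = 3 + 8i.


|z|^2 = 9+64 = 73
1/z = (3 - 8i)/73

1/z = 0.0411 - 0.1096i


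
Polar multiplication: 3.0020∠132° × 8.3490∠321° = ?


r = 3.0020 * 8.3490 = 25.0637
theta = 132° + 321° = 453° = 93° (mod 360)

25.0637 cis(93°)


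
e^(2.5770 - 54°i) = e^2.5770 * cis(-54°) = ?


e^2.5770 = 13.1576
cos(-54°) = 0.587785
sin(-54°) = -0.809017
Real = 13.1576*0.587785 = 7.7338
Imag = 13.1576*(-0.809017) = -10.6447

7.7338 - 10.6447i


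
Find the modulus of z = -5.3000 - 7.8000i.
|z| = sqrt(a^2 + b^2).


|z| = sqrt((-5.3)^2 + (-7.8)^2) = sqrt(28.09 + 60.84) = sqrt(88.93) = 9.4303

|z| = 9.4303


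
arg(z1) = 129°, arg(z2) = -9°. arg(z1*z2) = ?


arg(z1*z2) = 129° - 9° = 120°
Normalized to (-180°, 180°]: 120°

120°


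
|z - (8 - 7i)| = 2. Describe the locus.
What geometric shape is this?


|z - z0| = r is a circle with center z0 and radius r.
Center = (8, -7), radius = 2

Circle with center (8, -7) and radius 2


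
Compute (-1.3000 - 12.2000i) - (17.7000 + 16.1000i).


Real: -1.3 - 17.7 = -19
Imag: -12.2 - 16.1 = -28.3

-19.0000 - 28.3000i


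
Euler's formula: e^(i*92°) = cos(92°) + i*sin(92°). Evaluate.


cos(92°) = -0.0349
sin(92°) = 0.9994

e^(i*92°) = -0.0349 + 0.9994i


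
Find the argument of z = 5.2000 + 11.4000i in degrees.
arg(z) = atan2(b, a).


Re = 5.2, Im = 11.4
arg = atan2(11.4, 5.2) = 65.4804 degrees

arg(z) = 65.4804 degrees


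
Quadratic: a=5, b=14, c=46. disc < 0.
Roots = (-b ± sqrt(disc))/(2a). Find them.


disc = 14^2 - 4*5*46 = 196 - 920 = -724
sqrt(|disc|) = sqrt(724) = 26.9072
Real part = -14/(2*5) = -1.4000
Imag part = 26.9072/(2*5) = 2.6907

-1.4000 ± 2.6907i


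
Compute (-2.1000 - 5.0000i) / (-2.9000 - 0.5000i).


Conjugate of z2 = -2.9000 + 0.5000i
Numerator: (-2.1000 - 5.0000i)(-2.9000 + 0.5000i) = 8.5900 + 13.4500i
Denominator: (-2.9)^2 + (-0.5)^2 = 8.66
Result = (8.5900 + 13.4500i)/8.66

0.9919 + 1.5531i


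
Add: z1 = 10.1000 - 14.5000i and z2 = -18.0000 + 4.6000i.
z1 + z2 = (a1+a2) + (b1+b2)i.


Real: 10.1 - 18 = -7.9
Imag: -14.5 + 4.6 = -9.9

-7.9000 - 9.9000i


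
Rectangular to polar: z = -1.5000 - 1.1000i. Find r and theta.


r = sqrt(2.25+1.21) = sqrt(3.46) = 1.8601
theta = atan2(-1.1, -1.5) = -143.7462 degrees

r = 1.8601, theta = -143.7462 degrees


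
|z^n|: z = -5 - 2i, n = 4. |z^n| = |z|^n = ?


|z| = sqrt(25+4) = sqrt(29) = 5.3852
|z^4| = |z|^4 = (sqrt(29))^4 = 29^2 = 841

|z^4| = 841


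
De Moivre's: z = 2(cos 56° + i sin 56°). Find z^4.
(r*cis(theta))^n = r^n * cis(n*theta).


r^4 = 2^4 = 16
n*theta = 4*56° = 224° = 224° (mod 360)
a = 16*cos(224°) = -11.5094
b = 16*sin(224°) = -11.1145

16 cis(224°) = -11.5094 - 11.1145i


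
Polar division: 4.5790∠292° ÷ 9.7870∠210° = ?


r = 4.5790 / 9.7870 = 0.4679
theta = 292° - 210° = 82° = 82° (mod 360)

0.4679 cis(82°)


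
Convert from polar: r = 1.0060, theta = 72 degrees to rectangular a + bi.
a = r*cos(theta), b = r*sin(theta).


a = 1.0060*cos(72°) = 1.0060*0.309 = 0.3109
b = 1.0060*sin(72°) = 1.0060*0.9511 = 0.9568

0.3109 + 0.9568i


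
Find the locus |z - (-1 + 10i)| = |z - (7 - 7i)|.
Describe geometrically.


Equal distances means the locus is the perpendicular bisector of z1 and z2.
Midpoint = ((-1+7)/2, (10+(-7))/2) = (3.0000, 1.5000)

Perpendicular bisector through (3.0000, 1.5000)


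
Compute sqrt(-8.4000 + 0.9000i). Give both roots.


|z| = sqrt(70.56+0.81) = 8.4481
sqrt((|z|+a)/2) = sqrt((8.4481+(-8.4))/2) = sqrt(0.0240) = 0.1550
sqrt((|z|-a)/2) = sqrt((8.4481-(-8.4))/2) = sqrt(8.4240) = 2.9024

±(0.1550 + 2.9024i) i.e. 0.1550 + 2.9024i and -0.1550 - 2.9024i


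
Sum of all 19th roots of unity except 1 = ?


With w = e^(2*pi*i/19), all 19 of the 19th roots of unity w^0 = 1, w, ..., w^(18) sum to 0: 1 + w + ... + w^(18) = (1 - w^19)/(1 - w) = 0 since w^19 = 1, w ≠ 1.
Removing the root 1: w + w^2 + ... + w^(18) = 0 - 1 = -1

Sum = -1


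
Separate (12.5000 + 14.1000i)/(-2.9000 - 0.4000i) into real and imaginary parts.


Multiply by conjugate: (12.5000 + 14.1000i)(-2.9000 + 0.4000i) / ((-2.9)^2 + (-0.4)^2)
Numerator real = 12.5*(-2.9) + 14.1*(-0.4) = -41.89
Numerator imag = 14.1*(-2.9) - 12.5*(-0.4) = -35.89
Denominator = 8.57
Re(z) = -41.89/8.57 = -4.8880
Im(z) = -35.89/8.57 = -4.1879

Re(z) = -4.8880, Im(z) = -4.1879


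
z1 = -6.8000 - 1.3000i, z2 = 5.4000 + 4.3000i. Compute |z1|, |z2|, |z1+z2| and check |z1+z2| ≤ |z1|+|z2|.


|z1| = sqrt((-6.8)^2 + (-1.3)^2) = sqrt(47.93) = 6.9231
|z2| = sqrt(5.4^2 + 4.3^2) = sqrt(47.65) = 6.9029
z1+z2 = -1.4000 + 3.0000i
|z1+z2| = sqrt(10.96) = 3.3106
|z1|+|z2| = 6.9231 + 6.9029 = 13.8260

|z1+z2| = 3.3106 ≤ |z1|+|z2| = 13.8260 (verified)


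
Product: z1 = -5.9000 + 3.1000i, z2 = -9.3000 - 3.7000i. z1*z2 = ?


Real = -5.9*(-9.3) - 3.1*(-3.7) = 54.87 - (-11.47) = 66.34
Imag = -5.9*(-3.7) - (9.3)*3.1 = 21.83 - (28.83) = -7

66.3400 - 7.0000i


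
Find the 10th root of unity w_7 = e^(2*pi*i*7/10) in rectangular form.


Angle = 360*7/10 = 252°
a = cos(252°) = -0.3090
b = sin(252°) = -0.9511

-0.3090 - 0.9511i


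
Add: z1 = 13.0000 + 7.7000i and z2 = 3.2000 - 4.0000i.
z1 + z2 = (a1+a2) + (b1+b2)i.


Real: 13 + 3.2 = 16.2
Imag: 7.7 - 4 = 3.7

16.2000 + 3.7000i


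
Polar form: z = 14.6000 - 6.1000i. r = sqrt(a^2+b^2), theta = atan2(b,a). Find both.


r = sqrt(213.16+37.21) = sqrt(250.37) = 15.8231
theta = atan2(-6.1, 14.6) = -22.6756 degrees

r = 15.8231, theta = -22.6756 degrees


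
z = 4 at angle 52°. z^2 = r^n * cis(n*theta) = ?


r^2 = 4^2 = 16
n*theta = 2*52° = 104° = 104° (mod 360)
a = 16*cos(104°) = -3.8708
b = 16*sin(104°) = 15.5247

16 cis(104°) = -3.8708 + 15.5247i


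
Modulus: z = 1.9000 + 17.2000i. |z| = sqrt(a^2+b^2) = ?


|z| = sqrt(1.9^2 + 17.2^2) = sqrt(3.61 + 295.84) = sqrt(299.45) = 17.3046

|z| = 17.3046


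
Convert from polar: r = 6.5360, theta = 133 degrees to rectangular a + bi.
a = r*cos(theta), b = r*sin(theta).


a = 6.5360*cos(133°) = 6.5360*(-0.681998) = -4.4575
b = 6.5360*sin(133°) = 6.5360*0.73135 = 4.7801

-4.4575 + 4.7801i


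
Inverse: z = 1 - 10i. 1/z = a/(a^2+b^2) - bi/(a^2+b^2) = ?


|z|^2 = 1+100 = 101
1/z = (1 + 10i)/101

1/z = 0.0099 + 0.0990i


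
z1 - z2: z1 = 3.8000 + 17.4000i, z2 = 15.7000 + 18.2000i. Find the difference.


Real: 3.8 - 15.7 = -11.9
Imag: 17.4 - 18.2 = -0.8

-11.9000 - 0.8000i


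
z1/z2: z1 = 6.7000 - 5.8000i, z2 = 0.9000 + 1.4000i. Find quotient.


Conjugate of z2 = 0.9000 - 1.4000i
Numerator: (6.7000 - 5.8000i)(0.9000 - 1.4000i) = -2.0900 - 14.6000i
Denominator: 0.9^2 + 1.4^2 = 2.77
Result = (-2.0900 - 14.6000i)/2.77

-0.7545 - 5.2708i


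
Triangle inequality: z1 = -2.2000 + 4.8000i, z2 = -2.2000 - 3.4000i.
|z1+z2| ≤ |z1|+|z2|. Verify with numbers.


|z1| = sqrt((-2.2)^2 + 4.8^2) = sqrt(27.88) = 5.2802
|z2| = sqrt((-2.2)^2 + (-3.4)^2) = sqrt(16.4) = 4.0497
z1+z2 = -4.4000 + 1.4000i
|z1+z2| = sqrt(21.32) = 4.6174
|z1|+|z2| = 5.2802 + 4.0497 = 9.3299

|z1+z2| = 4.6174 ≤ |z1|+|z2| = 9.3299 (verified)


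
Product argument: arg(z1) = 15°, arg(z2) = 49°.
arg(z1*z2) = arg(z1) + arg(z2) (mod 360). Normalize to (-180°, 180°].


arg(z1*z2) = 15° + 49° = 64°
Normalized to (-180°, 180°]: 64°

64°


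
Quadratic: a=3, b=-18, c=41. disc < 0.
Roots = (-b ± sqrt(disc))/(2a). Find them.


disc = (-18)^2 - 4*3*41 = 324 - 492 = -168
sqrt(|disc|) = sqrt(168) = 12.9615
Real part = 18/(2*3) = 3.0000
Imag part = 12.9615/(2*3) = 2.1602

3.0000 ± 2.1602i


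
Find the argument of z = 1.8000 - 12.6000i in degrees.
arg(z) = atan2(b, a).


Re = 1.8, Im = -12.6
arg = atan2(-12.6, 1.8) = -81.8699 degrees

arg(z) = -81.8699 degrees


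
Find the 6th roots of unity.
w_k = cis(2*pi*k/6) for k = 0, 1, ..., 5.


The 6th roots of unity are cis(360k/6°) for k=0..5
Angle step = 360/6 = 60°
Primitive root: cis(60°)
Primitive root = 0.5000 + 0.8660i

6 roots at angles: 0°, 60°, 120°, 180°, 240°, 300°


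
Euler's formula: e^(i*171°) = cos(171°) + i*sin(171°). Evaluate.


cos(171°) = -0.9877
sin(171°) = 0.1564

e^(i*171°) = -0.9877 + 0.1564i


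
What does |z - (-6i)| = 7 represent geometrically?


|z - z0| = r is a circle with center z0 and radius r.
Center = (0, -6), radius = 7

Circle with center (0, -6) and radius 7


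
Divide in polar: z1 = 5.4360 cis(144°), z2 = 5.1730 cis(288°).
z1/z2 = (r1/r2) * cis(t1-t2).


r = 5.4360 / 5.1730 = 1.0508
theta = 144° - 288° = -144° = 216° (mod 360)

1.0508 cis(216°)


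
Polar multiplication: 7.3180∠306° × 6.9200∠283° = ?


r = 7.3180 * 6.9200 = 50.6406
theta = 306° + 283° = 589° = 229° (mod 360)

50.6406 cis(229°)


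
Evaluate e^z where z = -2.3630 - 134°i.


e^-2.3630 = 0.0941
cos(-134°) = -0.6947
sin(-134°) = -0.7193
Real = 0.0941*(-0.6947) = -0.0654
Imag = 0.0941*(-0.7193) = -0.0677

-0.0654 - 0.0677i


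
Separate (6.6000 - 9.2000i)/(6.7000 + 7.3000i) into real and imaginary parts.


Multiply by conjugate: (6.6000 - 9.2000i)(6.7000 - 7.3000i) / (6.7^2 + 7.3^2)
Numerator real = 6.6*6.7 - (9.2)*7.3 = -22.94
Numerator imag = -9.2*6.7 - 6.6*7.3 = -109.82
Denominator = 98.18
Re(z) = -22.94/98.18 = -0.2337
Im(z) = -109.82/98.18 = -1.1186

Re(z) = -0.2337, Im(z) = -1.1186


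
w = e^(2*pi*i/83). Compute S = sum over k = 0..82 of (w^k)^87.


The roots are w_k = w^k with w = e^(2*pi*i/83), and (w^k)^87 = (w^87)^k.
So S = 1 + u + u^2 + ... + u^(82) with u = w^87.
87 = 1*83 + 4, so 87 is not a multiple of 83: u = (w^83)^1 * w^4 = w^4 ≠ 1 (w is a primitive 83th root), while u^83 = (w^83)^87 = 1.
Geometric series: S = (1 - u^83)/(1 - u) = (1 - 1)/(1 - u) = 0

S = 0


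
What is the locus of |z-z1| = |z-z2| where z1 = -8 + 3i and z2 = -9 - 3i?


Equal distances means the locus is the perpendicular bisector of z1 and z2.
Midpoint = ((-8+(-9))/2, (3+(-3))/2) = (-8.5000, 0)

Perpendicular bisector through (-8.5000, 0)


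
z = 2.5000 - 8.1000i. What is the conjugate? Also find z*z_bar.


z_bar = 2.5000 + 8.1000i
z*z_bar = 2.5^2 + (-8.1)^2 = 6.25 + 65.61 = 71.86

z_bar = 2.5000 + 8.1000i, z*z_bar = 71.86


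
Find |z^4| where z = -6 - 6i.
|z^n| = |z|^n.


|z| = sqrt(36+36) = sqrt(72) = 8.4853
|z^4| = |z|^4 = (sqrt(72))^4 = 72^2 = 5184

|z^4| = 5184


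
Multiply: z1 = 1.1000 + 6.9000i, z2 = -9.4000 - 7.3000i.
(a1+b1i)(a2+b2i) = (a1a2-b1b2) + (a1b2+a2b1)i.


Real = 1.1*(-9.4) - 6.9*(-7.3) = -10.34 - (-50.37) = 40.03
Imag = 1.1*(-7.3) - (9.4)*6.9 = -8.03 - (64.86) = -72.89

40.0300 - 72.8900i


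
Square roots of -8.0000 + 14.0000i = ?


|z| = sqrt(64+196) = 16.1245
sqrt((|z|+a)/2) = sqrt((16.1245+(-8))/2) = sqrt(4.0623) = 2.0155
sqrt((|z|-a)/2) = sqrt((16.1245-(-8))/2) = sqrt(12.0623) = 3.4731

±(2.0155 + 3.4731i) i.e. 2.0155 + 3.4731i and -2.0155 - 3.4731i


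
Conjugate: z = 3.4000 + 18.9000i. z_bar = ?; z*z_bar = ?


z_bar = 3.4000 - 18.9000i
z*z_bar = 3.4^2 + 18.9^2 = 11.56 + 357.21 = 368.77

z_bar = 3.4000 - 18.9000i, z*z_bar = 368.77


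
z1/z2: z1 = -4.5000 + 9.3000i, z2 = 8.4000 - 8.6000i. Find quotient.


Conjugate of z2 = 8.4000 + 8.6000i
Numerator: (-4.5000 + 9.3000i)(8.4000 + 8.6000i) = -117.7800 + 39.4200i
Denominator: 8.4^2 + (-8.6)^2 = 144.52
Result = (-117.7800 + 39.4200i)/144.52

-0.8150 + 0.2728i


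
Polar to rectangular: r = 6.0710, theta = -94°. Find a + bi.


a = 6.0710*cos(-94°) = 6.0710*(-0.06976) = -0.4235
b = 6.0710*sin(-94°) = 6.0710*(-0.99756) = -6.0562

-0.4235 - 6.0562i


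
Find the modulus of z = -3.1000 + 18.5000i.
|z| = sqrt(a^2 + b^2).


|z| = sqrt((-3.1)^2 + 18.5^2) = sqrt(9.61 + 342.25) = sqrt(351.86) = 18.7579

|z| = 18.7579


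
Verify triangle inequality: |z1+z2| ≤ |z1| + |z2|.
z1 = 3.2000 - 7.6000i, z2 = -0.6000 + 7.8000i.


|z1| = sqrt(3.2^2 + (-7.6)^2) = sqrt(68) = 8.2462
|z2| = sqrt((-0.6)^2 + 7.8^2) = sqrt(61.2) = 7.8230
z1+z2 = 2.6000 + 0.2000i
|z1+z2| = sqrt(6.8) = 2.6077
|z1|+|z2| = 8.2462 + 7.8230 = 16.0692

|z1+z2| = 2.6077 ≤ |z1|+|z2| = 16.0692 (verified)


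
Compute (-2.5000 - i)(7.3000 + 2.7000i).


Real = -2.5*7.3 - (-1)*2.7 = -18.25 - (-2.7) = -15.55
Imag = -2.5*2.7 + 7.3*(-1) = -6.75 - (7.3) = -14.05

-15.5500 - 14.0500i


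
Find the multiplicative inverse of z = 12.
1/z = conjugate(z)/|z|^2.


|z|^2 = 144+0 = 144
1/z = (12 - 0i)/144

1/z = 0.0833 + 0i


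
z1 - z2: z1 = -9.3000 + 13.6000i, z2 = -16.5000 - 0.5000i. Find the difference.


Real: -9.3 + 16.5 = 7.2
Imag: 13.6 + 0.5 = 14.1

7.2000 + 14.1000i


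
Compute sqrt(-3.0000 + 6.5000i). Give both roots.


|z| = sqrt(9+42.25) = 7.1589
sqrt((|z|+a)/2) = sqrt((7.1589+(-3))/2) = sqrt(2.0795) = 1.4420
sqrt((|z|-a)/2) = sqrt((7.1589-(-3))/2) = sqrt(5.0795) = 2.2538

±(1.4420 + 2.2538i) i.e. 1.4420 + 2.2538i and -1.4420 - 2.2538i


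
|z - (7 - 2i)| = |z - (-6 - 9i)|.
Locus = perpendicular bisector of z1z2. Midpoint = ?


Equal distances means the locus is the perpendicular bisector of z1 and z2.
Midpoint = ((7+(-6))/2, (-2+(-9))/2) = (0.5000, -5.5000)

Perpendicular bisector through (0.5000, -5.5000)


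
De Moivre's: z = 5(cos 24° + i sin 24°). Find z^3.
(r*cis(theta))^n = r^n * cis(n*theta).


r^3 = 5^3 = 125
n*theta = 3*24° = 72° = 72° (mod 360)
a = 125*cos(72°) = 38.6271
b = 125*sin(72°) = 118.8821

125 cis(72°) = 38.6271 + 118.8821i


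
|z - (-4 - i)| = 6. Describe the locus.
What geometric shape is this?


|z - z0| = r is a circle with center z0 and radius r.
Center = (-4, -1), radius = 6

Circle with center (-4, -1) and radius 6


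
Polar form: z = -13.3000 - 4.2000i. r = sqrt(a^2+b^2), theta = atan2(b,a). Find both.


r = sqrt(176.89+17.64) = sqrt(194.53) = 13.9474
theta = atan2(-4.2, -13.3) = -162.4744 degrees

r = 13.9474, theta = -162.4744 degrees


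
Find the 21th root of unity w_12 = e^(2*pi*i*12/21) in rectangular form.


Angle = 360*12/21 = 205.7143°
a = cos(205.7143°) = -0.9010
b = sin(205.7143°) = -0.4339

-0.9010 - 0.4339i


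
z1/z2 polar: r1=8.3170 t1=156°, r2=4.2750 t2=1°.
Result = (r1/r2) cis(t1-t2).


r = 8.3170 / 4.2750 = 1.9455
theta = 156° - 1° = 155° = 155° (mod 360)

1.9455 cis(155°)


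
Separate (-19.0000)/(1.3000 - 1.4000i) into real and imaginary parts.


Multiply by conjugate: (-19.0000)(1.3000 + 1.4000i) / (1.3^2 + (-1.4)^2)
Numerator real = -19*1.3 + 0*(-1.4) = -24.7
Numerator imag = 0*1.3 - (-19)*(-1.4) = -26.6
Denominator = 3.65
Re(z) = -24.7/3.65 = -6.7671
Im(z) = -26.6/3.65 = -7.2877

Re(z) = -6.7671, Im(z) = -7.2877


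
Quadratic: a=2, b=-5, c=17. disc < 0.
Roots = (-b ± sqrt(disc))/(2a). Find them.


disc = (-5)^2 - 4*2*17 = 25 - 136 = -111
sqrt(|disc|) = sqrt(111) = 10.5357
Real part = 5/(2*2) = 1.2500
Imag part = 10.5357/(2*2) = 2.6339

1.2500 ± 2.6339i


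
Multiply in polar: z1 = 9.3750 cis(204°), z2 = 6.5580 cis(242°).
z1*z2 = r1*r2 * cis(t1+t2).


r = 9.3750 * 6.5580 = 61.4812
theta = 204° + 242° = 446° = 86° (mod 360)

61.4812 cis(86°)


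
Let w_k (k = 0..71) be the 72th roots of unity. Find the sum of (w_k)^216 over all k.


The roots are w_k = w^k with w = e^(2*pi*i/72), and (w^k)^216 = (w^216)^k.
So S = 1 + u + u^2 + ... + u^(71) with u = w^216.
216 = 3*72 + 0, so 216 is a multiple of 72 and u = (w^72)^3 = 1.
Every one of the 72 terms equals 1: S = 72

S = 72


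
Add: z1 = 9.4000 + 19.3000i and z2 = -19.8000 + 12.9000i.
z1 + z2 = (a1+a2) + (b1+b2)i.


Real: 9.4 - 19.8 = -10.4
Imag: 19.3 + 12.9 = 32.2

-10.4000 + 32.2000i


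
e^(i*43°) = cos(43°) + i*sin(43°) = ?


cos(43°) = 0.7314
sin(43°) = 0.6820

e^(i*43°) = 0.7314 + 0.6820i


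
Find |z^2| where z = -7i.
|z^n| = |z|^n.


|z| = sqrt(0+49) = sqrt(49) = 7
|z^2| = |z|^2 = 7^2 = 49

|z^2| = 49


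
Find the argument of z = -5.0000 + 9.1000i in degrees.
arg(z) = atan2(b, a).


Re = -5, Im = 9.1
arg = atan2(9.1, -5) = 118.7866 degrees

arg(z) = 118.7866 degrees


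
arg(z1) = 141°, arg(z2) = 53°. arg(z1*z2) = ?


arg(z1*z2) = 141° + 53° = 194°
Normalized to (-180°, 180°]: -166°

-166°


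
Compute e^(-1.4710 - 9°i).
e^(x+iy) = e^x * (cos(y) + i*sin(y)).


e^-1.4710 = 0.2297
cos(-9°) = 0.9877
sin(-9°) = -0.1564
Real = 0.2297*0.9877 = 0.2269
Imag = 0.2297*(-0.1564) = -0.0359

0.2269 - 0.0359i


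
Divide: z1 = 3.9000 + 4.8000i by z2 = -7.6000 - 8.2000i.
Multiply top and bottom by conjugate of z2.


Conjugate of z2 = -7.6000 + 8.2000i
Numerator: (3.9000 + 4.8000i)(-7.6000 + 8.2000i) = -69.0000 - 4.5000i
Denominator: (-7.6)^2 + (-8.2)^2 = 125
Result = (-69.0000 - 4.5000i)/125

-0.5520 - 0.0360i


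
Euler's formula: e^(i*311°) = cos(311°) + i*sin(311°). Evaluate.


cos(311°) = 0.6561
sin(311°) = -0.7547

e^(i*311°) = 0.6561 - 0.7547i


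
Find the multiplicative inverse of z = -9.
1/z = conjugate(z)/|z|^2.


|z|^2 = 81+0 = 81
1/z = (-9 - 0i)/81

1/z = -0.1111 + 0i


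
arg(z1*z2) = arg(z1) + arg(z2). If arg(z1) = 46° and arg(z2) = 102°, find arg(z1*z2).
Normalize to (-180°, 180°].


arg(z1*z2) = 46° + 102° = 148°
Normalized to (-180°, 180°]: 148°

148°


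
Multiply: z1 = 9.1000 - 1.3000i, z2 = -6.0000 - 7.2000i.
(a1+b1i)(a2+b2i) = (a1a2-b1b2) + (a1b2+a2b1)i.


Real = 9.1*(-6) - (-1.3)*(-7.2) = -54.6 - 9.36 = -63.96
Imag = 9.1*(-7.2) - (6)*(-1.3) = -65.52 + 7.8 = -57.72

-63.9600 - 57.7200i


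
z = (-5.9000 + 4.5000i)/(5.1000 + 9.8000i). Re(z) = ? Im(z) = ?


Multiply by conjugate: (-5.9000 + 4.5000i)(5.1000 - 9.8000i) / (5.1^2 + 9.8^2)
Numerator real = -5.9*5.1 + 4.5*9.8 = 14.01
Numerator imag = 4.5*5.1 - (-5.9)*9.8 = 80.77
Denominator = 122.05
Re(z) = 14.01/122.05 = 0.1148
Im(z) = 80.77/122.05 = 0.6618

Re(z) = 0.1148, Im(z) = 0.6618


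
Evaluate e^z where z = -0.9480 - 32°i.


e^-0.9480 = 0.38752
cos(-32°) = 0.848
sin(-32°) = -0.52992
Real = 0.38752*0.848 = 0.3286
Imag = 0.38752*(-0.52992) = -0.2054

0.3286 - 0.2054i


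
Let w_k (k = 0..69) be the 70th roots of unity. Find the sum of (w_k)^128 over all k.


The roots are w_k = w^k with w = e^(2*pi*i/70), and (w^k)^128 = (w^128)^k.
So S = 1 + u + u^2 + ... + u^(69) with u = w^128.
128 = 1*70 + 58, so 128 is not a multiple of 70: u = (w^70)^1 * w^58 = w^58 ≠ 1 (w is a primitive 70th root), while u^70 = (w^70)^128 = 1.
Geometric series: S = (1 - u^70)/(1 - u) = (1 - 1)/(1 - u) = 0

S = 0


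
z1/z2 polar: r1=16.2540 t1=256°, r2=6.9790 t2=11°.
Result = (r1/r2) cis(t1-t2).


r = 16.2540 / 6.9790 = 2.3290
theta = 256° - 11° = 245° = 245° (mod 360)

2.3290 cis(245°)


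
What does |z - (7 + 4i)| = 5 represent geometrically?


|z - z0| = r is a circle with center z0 and radius r.
Center = (7, 4), radius = 5

Circle with center (7, 4) and radius 5


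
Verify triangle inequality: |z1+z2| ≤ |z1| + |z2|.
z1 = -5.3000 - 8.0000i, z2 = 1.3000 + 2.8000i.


|z1| = sqrt((-5.3)^2 + (-8)^2) = sqrt(92.09) = 9.5964
|z2| = sqrt(1.3^2 + 2.8^2) = sqrt(9.53) = 3.0871
z1+z2 = -4.0000 - 5.2000i
|z1+z2| = sqrt(43.04) = 6.5605
|z1|+|z2| = 9.5964 + 3.0871 = 12.6835

|z1+z2| = 6.5605 ≤ |z1|+|z2| = 12.6835 (verified)


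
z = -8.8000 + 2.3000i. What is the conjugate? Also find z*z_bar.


z_bar = -8.8000 - 2.3000i
z*z_bar = (-8.8)^2 + 2.3^2 = 77.44 + 5.29 = 82.73

z_bar = -8.8000 - 2.3000i, z*z_bar = 82.73


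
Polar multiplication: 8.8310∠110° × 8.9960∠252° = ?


r = 8.8310 * 8.9960 = 79.4437
theta = 110° + 252° = 362° = 2° (mod 360)

79.4437 cis(2°)


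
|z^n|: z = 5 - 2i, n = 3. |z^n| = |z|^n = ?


|z| = sqrt(25+4) = sqrt(29) = 5.3852
|z^3| = |z|^3 = (sqrt(29))^3 = 29*sqrt(29)

|z^3| = 29*sqrt(29) ≈ 156.1698


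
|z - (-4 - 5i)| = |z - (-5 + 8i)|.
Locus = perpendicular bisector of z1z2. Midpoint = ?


Equal distances means the locus is the perpendicular bisector of z1 and z2.
Midpoint = ((-4+(-5))/2, (-5+8)/2) = (-4.5000, 1.5000)

Perpendicular bisector through (-4.5000, 1.5000)


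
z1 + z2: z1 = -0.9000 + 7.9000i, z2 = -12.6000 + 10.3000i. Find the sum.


Real: -0.9 - 12.6 = -13.5
Imag: 7.9 + 10.3 = 18.2

-13.5000 + 18.2000i


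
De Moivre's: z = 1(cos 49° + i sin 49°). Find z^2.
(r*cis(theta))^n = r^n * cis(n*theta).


r^2 = 1^2 = 1
n*theta = 2*49° = 98° = 98° (mod 360)
a = 1*cos(98°) = -0.1392
b = 1*sin(98°) = 0.9903

1 cis(98°) = -0.1392 + 0.9903i


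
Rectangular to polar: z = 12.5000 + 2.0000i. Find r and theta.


r = sqrt(156.25+4) = sqrt(160.25) = 12.6590
theta = atan2(2, 12.5) = 9.0903 degrees

r = 12.6590, theta = 9.0903 degrees


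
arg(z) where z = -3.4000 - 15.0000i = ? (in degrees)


Re = -3.4, Im = -15
arg = atan2(-15, -3.4) = -102.7712 degrees

arg(z) = -102.7712 degrees


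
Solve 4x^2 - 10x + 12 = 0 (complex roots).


disc = (-10)^2 - 4*4*12 = 100 - 192 = -92
sqrt(|disc|) = sqrt(92) = 9.5917
Real part = 10/(2*4) = 1.2500
Imag part = 9.5917/(2*4) = 1.1990

1.2500 ± 1.1990i


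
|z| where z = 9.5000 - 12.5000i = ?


|z| = sqrt(9.5^2 + (-12.5)^2) = sqrt(90.25 + 156.25) = sqrt(246.5) = 15.7003

|z| = 15.7003


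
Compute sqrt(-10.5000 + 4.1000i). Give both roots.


|z| = sqrt(110.25+16.81) = 11.2721
sqrt((|z|+a)/2) = sqrt((11.2721+(-10.5))/2) = sqrt(0.3860) = 0.6213
sqrt((|z|-a)/2) = sqrt((11.2721-(-10.5))/2) = sqrt(10.8860) = 3.2994

±(0.6213 + 3.2994i) i.e. 0.6213 + 3.2994i and -0.6213 - 3.2994i


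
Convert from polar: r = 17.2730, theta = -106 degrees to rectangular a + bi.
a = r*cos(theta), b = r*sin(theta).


a = 17.2730*cos(-106°) = 17.2730*(-0.27564) = -4.7611
b = 17.2730*sin(-106°) = 17.2730*(-0.961262) = -16.6039

-4.7611 - 16.6039i


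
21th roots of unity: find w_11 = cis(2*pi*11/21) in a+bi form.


Angle = 360*11/21 = 188.5714°
a = cos(188.5714°) = -0.9888
b = sin(188.5714°) = -0.1490

-0.9888 - 0.1490i


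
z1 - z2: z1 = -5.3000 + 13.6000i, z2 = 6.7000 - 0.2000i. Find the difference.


Real: -5.3 - 6.7 = -12
Imag: 13.6 + 0.2 = 13.8

-12.0000 + 13.8000i


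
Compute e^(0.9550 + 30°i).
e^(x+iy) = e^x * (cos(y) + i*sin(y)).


e^0.9550 = 2.59867
cos(30°) = 0.86603
sin(30°) = 0.5
Real = 2.59867*0.86603 = 2.2505
Imag = 2.59867*0.5 = 1.2993

2.2505 + 1.2993i


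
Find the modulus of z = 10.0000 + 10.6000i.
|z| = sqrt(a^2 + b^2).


|z| = sqrt(10^2 + 10.6^2) = sqrt(100 + 112.36) = sqrt(212.36) = 14.5726

|z| = 14.5726


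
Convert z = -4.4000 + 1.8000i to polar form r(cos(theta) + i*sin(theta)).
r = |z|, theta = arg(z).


r = sqrt(19.36+3.24) = sqrt(22.6) = 4.7539
theta = atan2(1.8, -4.4) = 157.7510 degrees

r = 4.7539, theta = 157.7510 degrees


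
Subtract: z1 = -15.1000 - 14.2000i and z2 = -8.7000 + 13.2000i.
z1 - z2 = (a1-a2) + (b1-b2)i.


Real: -15.1 + 8.7 = -6.4
Imag: -14.2 - 13.2 = -27.4

-6.4000 - 27.4000i


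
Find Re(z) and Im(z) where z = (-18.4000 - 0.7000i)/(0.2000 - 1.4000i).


Multiply by conjugate: (-18.4000 - 0.7000i)(0.2000 + 1.4000i) / (0.2^2 + (-1.4)^2)
Numerator real = -18.4*0.2 - (0.7)*(-1.4) = -2.7
Numerator imag = -0.7*0.2 - (-18.4)*(-1.4) = -25.9
Denominator = 2
Re(z) = -2.7/2 = -1.3500
Im(z) = -25.9/2 = -12.9500

Re(z) = -1.3500, Im(z) = -12.9500


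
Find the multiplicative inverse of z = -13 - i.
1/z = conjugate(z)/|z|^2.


|z|^2 = 169+1 = 170
1/z = (-13 + 1i)/170

1/z = -0.0765 + 0.0059i


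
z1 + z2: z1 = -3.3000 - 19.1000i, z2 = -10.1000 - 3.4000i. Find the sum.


Real: -3.3 - 10.1 = -13.4
Imag: -19.1 - 3.4 = -22.5

-13.4000 - 22.5000i


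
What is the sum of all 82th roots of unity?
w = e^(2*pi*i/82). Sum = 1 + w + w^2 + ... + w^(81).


The sum of all 82th roots of unity is 0.
Geometric series: (1 - w^82)/(1 - w) = (1-1)/(1-w) = 0 since w^82 = 1, w ≠ 1.
Alternatively: coefficient of z^81 in z^82 - 1 is 0.

0


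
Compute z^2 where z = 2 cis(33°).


r^2 = 2^2 = 4
n*theta = 2*33° = 66° = 66° (mod 360)
a = 4*cos(66°) = 1.6269
b = 4*sin(66°) = 3.6542

4 cis(66°) = 1.6269 + 3.6542i


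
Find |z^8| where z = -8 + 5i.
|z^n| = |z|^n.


|z| = sqrt(64+25) = sqrt(89) = 9.4340
|z^8| = |z|^8 = (sqrt(89))^8 = 89^4 = 62742241

|z^8| = 62742241


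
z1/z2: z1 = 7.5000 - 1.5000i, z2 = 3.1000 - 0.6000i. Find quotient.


Conjugate of z2 = 3.1000 + 0.6000i
Numerator: (7.5000 - 1.5000i)(3.1000 + 0.6000i) = 24.1500 - 0.1500i
Denominator: 3.1^2 + (-0.6)^2 = 9.97
Result = (24.1500 - 0.1500i)/9.97

2.4223 - 0.0150i


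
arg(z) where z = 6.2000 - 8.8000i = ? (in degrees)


Re = 6.2, Im = -8.8
arg = atan2(-8.8, 6.2) = -54.8336 degrees

arg(z) = -54.8336 degrees


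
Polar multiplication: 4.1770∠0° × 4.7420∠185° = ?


r = 4.1770 * 4.7420 = 19.8073
theta = 0° + 185° = 185° = 185° (mod 360)

19.8073 cis(185°)


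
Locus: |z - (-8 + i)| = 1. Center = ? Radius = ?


|z - z0| = r is a circle with center z0 and radius r.
Center = (-8, 1), radius = 1

Circle with center (-8, 1) and radius 1


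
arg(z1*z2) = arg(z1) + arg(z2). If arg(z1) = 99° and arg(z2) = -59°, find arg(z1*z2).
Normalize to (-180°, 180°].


arg(z1*z2) = 99° - 59° = 40°
Normalized to (-180°, 180°]: 40°

40°


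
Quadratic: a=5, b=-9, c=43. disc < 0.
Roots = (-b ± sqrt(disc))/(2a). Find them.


disc = (-9)^2 - 4*5*43 = 81 - 860 = -779
sqrt(|disc|) = sqrt(779) = 27.9106
Real part = 9/(2*5) = 0.9000
Imag part = 27.9106/(2*5) = 2.7911

0.9000 ± 2.7911i


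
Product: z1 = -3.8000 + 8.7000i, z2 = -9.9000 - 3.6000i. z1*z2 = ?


Real = -3.8*(-9.9) - 8.7*(-3.6) = 37.62 - (-31.32) = 68.94
Imag = -3.8*(-3.6) - (9.9)*8.7 = 13.68 - (86.13) = -72.45

68.9400 - 72.4500i


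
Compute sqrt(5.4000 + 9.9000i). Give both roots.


|z| = sqrt(29.16+98.01) = 11.2770
sqrt((|z|+a)/2) = sqrt((11.2770+5.4)/2) = sqrt(8.3385) = 2.8876
sqrt((|z|-a)/2) = sqrt((11.2770-5.4)/2) = sqrt(2.9385) = 1.7142

±(2.8876 + 1.7142i) i.e. 2.8876 + 1.7142i and -2.8876 - 1.7142i


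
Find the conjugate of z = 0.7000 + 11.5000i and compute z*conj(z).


z_bar = 0.7000 - 11.5000i
z*z_bar = 0.7^2 + 11.5^2 = 0.49 + 132.25 = 132.74

z_bar = 0.7000 - 11.5000i, z*z_bar = 132.74


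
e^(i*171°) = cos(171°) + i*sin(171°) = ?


cos(171°) = -0.9877
sin(171°) = 0.1564

e^(i*171°) = -0.9877 + 0.1564i


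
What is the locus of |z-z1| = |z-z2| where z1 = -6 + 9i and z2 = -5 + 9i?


Equal distances means the locus is the perpendicular bisector of z1 and z2.
Midpoint = ((-6+(-5))/2, (9+9)/2) = (-5.5000, 9.0000)

Perpendicular bisector through (-5.5000, 9.0000)


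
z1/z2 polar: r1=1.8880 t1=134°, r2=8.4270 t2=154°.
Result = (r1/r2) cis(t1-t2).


r = 1.8880 / 8.4270 = 0.2240
theta = 134° - 154° = -20° = 340° (mod 360)

0.2240 cis(340°)


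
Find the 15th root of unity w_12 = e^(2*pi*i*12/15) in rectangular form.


Angle = 360*12/15 = 288°
a = cos(288°) = 0.3090
b = sin(288°) = -0.9511

0.3090 - 0.9511i


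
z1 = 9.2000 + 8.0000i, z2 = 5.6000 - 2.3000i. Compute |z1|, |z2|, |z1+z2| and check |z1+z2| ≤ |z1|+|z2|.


|z1| = sqrt(9.2^2 + 8^2) = sqrt(148.64) = 12.1918
|z2| = sqrt(5.6^2 + (-2.3)^2) = sqrt(36.65) = 6.0539
z1+z2 = 14.8000 + 5.7000i
|z1+z2| = sqrt(251.53) = 15.8597
|z1|+|z2| = 12.1918 + 6.0539 = 18.2457

|z1+z2| = 15.8597 ≤ |z1|+|z2| = 18.2457 (verified)


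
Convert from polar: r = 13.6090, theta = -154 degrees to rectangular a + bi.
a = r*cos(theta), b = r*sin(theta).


a = 13.6090*cos(-154°) = 13.6090*(-0.898794) = -12.2317
b = 13.6090*sin(-154°) = 13.6090*(-0.43837) = -5.9658

-12.2317 - 5.9658i


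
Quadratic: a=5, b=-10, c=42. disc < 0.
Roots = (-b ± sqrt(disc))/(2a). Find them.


disc = (-10)^2 - 4*5*42 = 100 - 840 = -740
sqrt(|disc|) = sqrt(740) = 27.2029
Real part = 10/(2*5) = 1.0000
Imag part = 27.2029/(2*5) = 2.7203

1.0000 ± 2.7203i


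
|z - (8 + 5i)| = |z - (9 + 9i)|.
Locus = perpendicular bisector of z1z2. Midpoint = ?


Equal distances means the locus is the perpendicular bisector of z1 and z2.
Midpoint = ((8+9)/2, (5+9)/2) = (8.5000, 7.0000)

Perpendicular bisector through (8.5000, 7.0000)


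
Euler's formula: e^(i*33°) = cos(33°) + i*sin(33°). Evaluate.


cos(33°) = 0.8387
sin(33°) = 0.5446

e^(i*33°) = 0.8387 + 0.5446i


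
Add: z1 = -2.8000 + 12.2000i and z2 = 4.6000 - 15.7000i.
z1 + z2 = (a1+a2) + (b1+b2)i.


Real: -2.8 + 4.6 = 1.8
Imag: 12.2 - 15.7 = -3.5

1.8000 - 3.5000i


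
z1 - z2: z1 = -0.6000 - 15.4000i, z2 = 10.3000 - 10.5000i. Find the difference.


Real: -0.6 - 10.3 = -10.9
Imag: -15.4 + 10.5 = -4.9

-10.9000 - 4.9000i


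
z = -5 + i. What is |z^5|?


|z| = sqrt(25+1) = sqrt(26) = 5.0990
|z^5| = |z|^5 = (sqrt(26))^5 = 26^2 * sqrt(26) = 676*sqrt(26)

|z^5| = 676*sqrt(26) ≈ 3446.9372


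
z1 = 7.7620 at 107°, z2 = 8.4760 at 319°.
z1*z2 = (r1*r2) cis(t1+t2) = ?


r = 7.7620 * 8.4760 = 65.7907
theta = 107° + 319° = 426° = 66° (mod 360)

65.7907 cis(66°)


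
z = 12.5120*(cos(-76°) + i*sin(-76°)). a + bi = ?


a = 12.5120*cos(-76°) = 12.5120*0.24192 = 3.0269
b = 12.5120*sin(-76°) = 12.5120*(-0.970296) = -12.1403

3.0269 - 12.1403i


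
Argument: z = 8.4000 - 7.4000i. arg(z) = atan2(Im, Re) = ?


Re = 8.4, Im = -7.4
arg = atan2(-7.4, 8.4) = -41.3785 degrees

arg(z) = -41.3785 degrees


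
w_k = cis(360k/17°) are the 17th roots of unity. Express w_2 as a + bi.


Angle = 360*2/17 = 42.3529°
a = cos(42.3529°) = 0.7390
b = sin(42.3529°) = 0.6737

0.7390 + 0.6737i


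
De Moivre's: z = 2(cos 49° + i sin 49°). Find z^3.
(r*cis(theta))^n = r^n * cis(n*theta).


r^3 = 2^3 = 8
n*theta = 3*49° = 147° = 147° (mod 360)
a = 8*cos(147°) = -6.7094
b = 8*sin(147°) = 4.3571

8 cis(147°) = -6.7094 + 4.3571i


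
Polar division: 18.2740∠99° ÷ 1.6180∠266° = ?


r = 18.2740 / 1.6180 = 11.2942
theta = 99° - 266° = -167° = 193° (mod 360)

11.2942 cis(193°)


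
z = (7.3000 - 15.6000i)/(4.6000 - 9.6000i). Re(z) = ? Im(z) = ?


Multiply by conjugate: (7.3000 - 15.6000i)(4.6000 + 9.6000i) / (4.6^2 + (-9.6)^2)
Numerator real = 7.3*4.6 - (15.6)*(-9.6) = 183.34
Numerator imag = -15.6*4.6 - 7.3*(-9.6) = -1.68
Denominator = 113.32
Re(z) = 183.34/113.32 = 1.6179
Im(z) = -1.68/113.32 = -0.0148

Re(z) = 1.6179, Im(z) = -0.0148


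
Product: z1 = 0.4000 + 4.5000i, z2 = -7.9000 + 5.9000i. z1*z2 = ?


Real = 0.4*(-7.9) - 4.5*5.9 = -3.16 - 26.55 = -29.71
Imag = 0.4*5.9 - (7.9)*4.5 = 2.36 - (35.55) = -33.19

-29.7100 - 33.1900i


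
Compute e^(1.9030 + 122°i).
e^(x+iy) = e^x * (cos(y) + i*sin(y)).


e^1.9030 = 6.7060
cos(122°) = -0.52992
sin(122°) = 0.84805
Real = 6.7060*(-0.52992) = -3.5536
Imag = 6.7060*0.84805 = 5.6870

-3.5536 + 5.6870i


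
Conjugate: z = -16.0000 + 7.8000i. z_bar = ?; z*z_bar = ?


z_bar = -16.0000 - 7.8000i
z*z_bar = (-16)^2 + 7.8^2 = 256 + 60.84 = 316.84

z_bar = -16.0000 - 7.8000i, z*z_bar = 316.84


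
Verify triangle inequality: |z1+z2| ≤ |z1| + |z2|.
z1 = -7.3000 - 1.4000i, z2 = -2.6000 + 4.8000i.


|z1| = sqrt((-7.3)^2 + (-1.4)^2) = sqrt(55.25) = 7.4330
|z2| = sqrt((-2.6)^2 + 4.8^2) = sqrt(29.8) = 5.4589
z1+z2 = -9.9000 + 3.4000i
|z1+z2| = sqrt(109.57) = 10.4676
|z1|+|z2| = 7.4330 + 5.4589 = 12.8919

|z1+z2| = 10.4676 ≤ |z1|+|z2| = 12.8919 (verified)


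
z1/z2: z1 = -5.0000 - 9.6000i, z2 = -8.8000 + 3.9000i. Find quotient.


Conjugate of z2 = -8.8000 - 3.9000i
Numerator: (-5.0000 - 9.6000i)(-8.8000 - 3.9000i) = 6.5600 + 103.9800i
Denominator: (-8.8)^2 + 3.9^2 = 92.65
Result = (6.5600 + 103.9800i)/92.65

0.0708 + 1.1223i


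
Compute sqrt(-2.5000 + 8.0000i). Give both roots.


|z| = sqrt(6.25+64) = 8.3815
sqrt((|z|+a)/2) = sqrt((8.3815+(-2.5))/2) = sqrt(2.9408) = 1.7149
sqrt((|z|-a)/2) = sqrt((8.3815-(-2.5))/2) = sqrt(5.4408) = 2.3325

±(1.7149 + 2.3325i) i.e. 1.7149 + 2.3325i and -1.7149 - 2.3325i


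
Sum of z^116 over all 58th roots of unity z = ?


The roots are w_k = w^k with w = e^(2*pi*i/58), and (w^k)^116 = (w^116)^k.
So S = 1 + u + u^2 + ... + u^(57) with u = w^116.
116 = 2*58 + 0, so 116 is a multiple of 58 and u = (w^58)^2 = 1.
Every one of the 58 terms equals 1: S = 58

S = 58


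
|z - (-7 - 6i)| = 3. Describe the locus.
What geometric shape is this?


|z - z0| = r is a circle with center z0 and radius r.
Center = (-7, -6), radius = 3

Circle with center (-7, -6) and radius 3


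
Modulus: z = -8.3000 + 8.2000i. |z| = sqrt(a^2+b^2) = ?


|z| = sqrt((-8.3)^2 + 8.2^2) = sqrt(68.89 + 67.24) = sqrt(136.13) = 11.6675

|z| = 11.6675


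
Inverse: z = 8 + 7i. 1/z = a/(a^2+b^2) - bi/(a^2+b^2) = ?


|z|^2 = 64+49 = 113
1/z = (8 - 7i)/113

1/z = 0.0708 - 0.0619i


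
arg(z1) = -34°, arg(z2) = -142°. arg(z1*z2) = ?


arg(z1*z2) = -34° - 142° = -176°
Normalized to (-180°, 180°]: -176°

-176°


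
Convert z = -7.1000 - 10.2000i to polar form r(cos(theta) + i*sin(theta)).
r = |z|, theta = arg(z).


r = sqrt(50.41+104.04) = sqrt(154.45) = 12.4278
theta = atan2(-10.2, -7.1) = -124.8409 degrees

r = 12.4278, theta = -124.8409 degrees


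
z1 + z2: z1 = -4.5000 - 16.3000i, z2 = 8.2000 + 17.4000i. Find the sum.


Real: -4.5 + 8.2 = 3.7
Imag: -16.3 + 17.4 = 1.1

3.7000 + 1.1000i


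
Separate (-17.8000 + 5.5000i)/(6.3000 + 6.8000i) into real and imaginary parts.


Multiply by conjugate: (-17.8000 + 5.5000i)(6.3000 - 6.8000i) / (6.3^2 + 6.8^2)
Numerator real = -17.8*6.3 + 5.5*6.8 = -74.74
Numerator imag = 5.5*6.3 - (-17.8)*6.8 = 155.69
Denominator = 85.93
Re(z) = -74.74/85.93 = -0.8698
Im(z) = 155.69/85.93 = 1.8118

Re(z) = -0.8698, Im(z) = 1.8118


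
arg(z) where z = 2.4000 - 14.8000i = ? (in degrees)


Re = 2.4, Im = -14.8
arg = atan2(-14.8, 2.4) = -80.7890 degrees

arg(z) = -80.7890 degrees


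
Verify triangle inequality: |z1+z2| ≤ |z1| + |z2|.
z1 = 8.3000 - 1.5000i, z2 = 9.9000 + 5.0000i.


|z1| = sqrt(8.3^2 + (-1.5)^2) = sqrt(71.14) = 8.4345
|z2| = sqrt(9.9^2 + 5^2) = sqrt(123.01) = 11.0910
z1+z2 = 18.2000 + 3.5000i
|z1+z2| = sqrt(343.49) = 18.5335
|z1|+|z2| = 8.4345 + 11.0910 = 19.5255

|z1+z2| = 18.5335 ≤ |z1|+|z2| = 19.5255 (verified)


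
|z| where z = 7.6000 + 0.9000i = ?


|z| = sqrt(7.6^2 + 0.9^2) = sqrt(57.76 + 0.81) = sqrt(58.57) = 7.6531

|z| = 7.6531


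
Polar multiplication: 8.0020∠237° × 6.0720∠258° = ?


r = 8.0020 * 6.0720 = 48.5881
theta = 237° + 258° = 495° = 135° (mod 360)

48.5881 cis(135°)


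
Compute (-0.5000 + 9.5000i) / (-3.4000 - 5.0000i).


Conjugate of z2 = -3.4000 + 5.0000i
Numerator: (-0.5000 + 9.5000i)(-3.4000 + 5.0000i) = -45.8000 - 34.8000i
Denominator: (-3.4)^2 + (-5)^2 = 36.56
Result = (-45.8000 - 34.8000i)/36.56

-1.2527 - 0.9519i


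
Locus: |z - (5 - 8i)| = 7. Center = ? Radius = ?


|z - z0| = r is a circle with center z0 and radius r.
Center = (5, -8), radius = 7

Circle with center (5, -8) and radius 7


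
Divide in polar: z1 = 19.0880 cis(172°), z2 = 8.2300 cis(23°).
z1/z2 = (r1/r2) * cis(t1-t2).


r = 19.0880 / 8.2300 = 2.3193
theta = 172° - 23° = 149° = 149° (mod 360)

2.3193 cis(149°)


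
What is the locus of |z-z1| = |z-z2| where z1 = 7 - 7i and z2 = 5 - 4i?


Equal distances means the locus is the perpendicular bisector of z1 and z2.
Midpoint = ((7+5)/2, (-7+(-4))/2) = (6.0000, -5.5000)

Perpendicular bisector through (6.0000, -5.5000)


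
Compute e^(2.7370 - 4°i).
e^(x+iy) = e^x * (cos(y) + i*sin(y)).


e^2.7370 = 15.4406
cos(-4°) = 0.997564
sin(-4°) = -0.06976
Real = 15.4406*0.997564 = 15.4030
Imag = 15.4406*(-0.06976) = -1.0771

15.4030 - 1.0771i


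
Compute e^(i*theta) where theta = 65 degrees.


cos(65°) = 0.4226
sin(65°) = 0.9063

e^(i*65°) = 0.4226 + 0.9063i


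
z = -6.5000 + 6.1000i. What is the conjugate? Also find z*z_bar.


z_bar = -6.5000 - 6.1000i
z*z_bar = (-6.5)^2 + 6.1^2 = 42.25 + 37.21 = 79.46

z_bar = -6.5000 - 6.1000i, z*z_bar = 79.46


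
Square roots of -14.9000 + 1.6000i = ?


|z| = sqrt(222.01+2.56) = 14.9857
sqrt((|z|+a)/2) = sqrt((14.9857+(-14.9))/2) = sqrt(0.0428) = 0.2070
sqrt((|z|-a)/2) = sqrt((14.9857-(-14.9))/2) = sqrt(14.9428) = 3.8656

±(0.2070 + 3.8656i) i.e. 0.2070 + 3.8656i and -0.2070 - 3.8656i


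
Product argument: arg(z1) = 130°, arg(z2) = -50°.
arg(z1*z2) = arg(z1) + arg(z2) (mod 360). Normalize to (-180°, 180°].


arg(z1*z2) = 130° - 50° = 80°
Normalized to (-180°, 180°]: 80°

80°


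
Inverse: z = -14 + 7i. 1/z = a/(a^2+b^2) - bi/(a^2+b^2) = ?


|z|^2 = 196+49 = 245
1/z = (-14 - 7i)/245

1/z = -0.0571 - 0.0286i


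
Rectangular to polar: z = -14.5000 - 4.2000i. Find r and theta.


r = sqrt(210.25+17.64) = sqrt(227.89) = 15.0960
theta = atan2(-4.2, -14.5) = -163.8461 degrees

r = 15.0960, theta = -163.8461 degrees


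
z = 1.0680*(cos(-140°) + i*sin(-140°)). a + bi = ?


a = 1.0680*cos(-140°) = 1.0680*(-0.766) = -0.8181
b = 1.0680*sin(-140°) = 1.0680*(-0.6428) = -0.6865

-0.8181 - 0.6865i


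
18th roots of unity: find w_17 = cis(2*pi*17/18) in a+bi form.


Angle = 360*17/18 = 340°
a = cos(340°) = 0.9397
b = sin(340°) = -0.3420

0.9397 - 0.3420i


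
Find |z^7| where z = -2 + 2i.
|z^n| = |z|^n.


|z| = sqrt(4+4) = sqrt(8) = 2.8284
|z^7| = |z|^7 = (sqrt(8))^7 = 8^3 * sqrt(8) = 512*sqrt(8)

|z^7| = 512*sqrt(8) ≈ 1448.1547


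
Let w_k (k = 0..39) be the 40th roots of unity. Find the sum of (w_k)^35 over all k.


The roots are w_k = w^k with w = e^(2*pi*i/40), and (w^k)^35 = (w^35)^k.
So S = 1 + u + u^2 + ... + u^(39) with u = w^35.
35 = 0*40 + 35, so 35 is not a multiple of 40: u = w^35 ≠ 1 (w is a primitive 40th root), while u^40 = (w^40)^35 = 1.
Geometric series: S = (1 - u^40)/(1 - u) = (1 - 1)/(1 - u) = 0

S = 0
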